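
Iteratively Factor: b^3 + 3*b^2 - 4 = (b - 1)*(b^2 + 4*b + 4) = (b - 1)*(b + 2)*(b + 2)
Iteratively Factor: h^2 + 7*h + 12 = (h + 4)*(h + 3)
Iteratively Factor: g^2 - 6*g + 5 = (g - 5)*(g - 1)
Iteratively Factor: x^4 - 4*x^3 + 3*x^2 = (x - 3)*(x^3 - x^2) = x*(x - 3)*(x^2 - x) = x^2*(x - 3)*(x - 1)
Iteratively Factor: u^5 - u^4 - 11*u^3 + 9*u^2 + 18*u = (u - 2)*(u^4 + u^3 - 9*u^2 - 9*u) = (u - 3)*(u - 2)*(u^3 + 4*u^2 + 3*u) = u*(u - 3)*(u - 2)*(u^2 + 4*u + 3) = u*(u - 3)*(u - 2)*(u + 1)*(u + 3)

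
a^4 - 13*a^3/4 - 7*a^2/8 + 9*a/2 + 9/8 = (a - 3)*(a - 3/2)*(a + 1/4)*(a + 1)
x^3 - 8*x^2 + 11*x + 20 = (x - 5)*(x - 4)*(x + 1)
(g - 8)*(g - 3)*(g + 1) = g^3 - 10*g^2 + 13*g + 24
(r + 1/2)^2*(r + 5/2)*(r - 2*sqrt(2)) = r^4 - 2*sqrt(2)*r^3 + 7*r^3/2 - 7*sqrt(2)*r^2 + 11*r^2/4 - 11*sqrt(2)*r/2 + 5*r/8 - 5*sqrt(2)/4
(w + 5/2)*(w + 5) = w^2 + 15*w/2 + 25/2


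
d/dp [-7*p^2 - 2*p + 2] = -14*p - 2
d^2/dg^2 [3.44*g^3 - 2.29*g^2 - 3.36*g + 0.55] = 20.64*g - 4.58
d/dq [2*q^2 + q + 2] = 4*q + 1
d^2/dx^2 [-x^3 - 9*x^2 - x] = -6*x - 18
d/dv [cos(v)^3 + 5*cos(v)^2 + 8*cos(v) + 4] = (3*sin(v)^2 - 10*cos(v) - 11)*sin(v)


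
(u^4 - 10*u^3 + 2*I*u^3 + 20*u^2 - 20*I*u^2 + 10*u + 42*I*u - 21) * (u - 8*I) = u^5 - 10*u^4 - 6*I*u^4 + 36*u^3 + 60*I*u^3 - 150*u^2 - 118*I*u^2 + 315*u - 80*I*u + 168*I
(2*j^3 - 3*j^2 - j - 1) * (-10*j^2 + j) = -20*j^5 + 32*j^4 + 7*j^3 + 9*j^2 - j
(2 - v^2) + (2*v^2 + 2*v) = v^2 + 2*v + 2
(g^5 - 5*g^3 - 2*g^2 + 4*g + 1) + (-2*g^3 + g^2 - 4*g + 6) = g^5 - 7*g^3 - g^2 + 7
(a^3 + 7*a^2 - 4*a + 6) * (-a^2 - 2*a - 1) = -a^5 - 9*a^4 - 11*a^3 - 5*a^2 - 8*a - 6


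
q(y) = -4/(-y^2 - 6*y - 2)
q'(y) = -4*(2*y + 6)/(-y^2 - 6*y - 2)^2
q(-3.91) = -0.65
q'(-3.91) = 0.19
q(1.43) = 0.32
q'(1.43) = -0.22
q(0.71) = 0.59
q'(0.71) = -0.65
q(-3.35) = -0.58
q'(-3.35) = 0.06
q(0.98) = 0.45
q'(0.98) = -0.41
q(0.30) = 1.03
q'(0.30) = -1.74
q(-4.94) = -1.24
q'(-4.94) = 1.48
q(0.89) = 0.49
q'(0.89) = -0.47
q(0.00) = 2.00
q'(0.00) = -6.00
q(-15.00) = 0.03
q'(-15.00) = 0.01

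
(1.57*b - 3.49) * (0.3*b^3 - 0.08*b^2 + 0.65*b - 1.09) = 0.471*b^4 - 1.1726*b^3 + 1.2997*b^2 - 3.9798*b + 3.8041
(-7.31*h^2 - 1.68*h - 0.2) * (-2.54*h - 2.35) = 18.5674*h^3 + 21.4457*h^2 + 4.456*h + 0.47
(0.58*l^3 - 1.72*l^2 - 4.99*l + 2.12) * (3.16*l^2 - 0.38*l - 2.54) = 1.8328*l^5 - 5.6556*l^4 - 16.588*l^3 + 12.9642*l^2 + 11.869*l - 5.3848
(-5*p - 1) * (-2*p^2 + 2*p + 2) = 10*p^3 - 8*p^2 - 12*p - 2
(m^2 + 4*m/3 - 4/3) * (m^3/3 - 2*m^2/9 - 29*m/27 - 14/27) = m^5/3 + 2*m^4/9 - 49*m^3/27 - 134*m^2/81 + 20*m/27 + 56/81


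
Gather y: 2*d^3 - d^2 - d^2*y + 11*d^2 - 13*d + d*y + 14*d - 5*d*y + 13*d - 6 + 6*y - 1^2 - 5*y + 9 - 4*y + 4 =2*d^3 + 10*d^2 + 14*d + y*(-d^2 - 4*d - 3) + 6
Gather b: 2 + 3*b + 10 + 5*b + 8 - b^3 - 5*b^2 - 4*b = -b^3 - 5*b^2 + 4*b + 20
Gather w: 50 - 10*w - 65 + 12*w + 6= 2*w - 9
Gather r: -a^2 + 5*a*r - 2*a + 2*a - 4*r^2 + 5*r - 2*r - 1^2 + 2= -a^2 - 4*r^2 + r*(5*a + 3) + 1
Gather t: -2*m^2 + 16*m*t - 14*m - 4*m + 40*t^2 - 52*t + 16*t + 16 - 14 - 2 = -2*m^2 - 18*m + 40*t^2 + t*(16*m - 36)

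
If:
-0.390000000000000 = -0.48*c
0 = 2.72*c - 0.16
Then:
No Solution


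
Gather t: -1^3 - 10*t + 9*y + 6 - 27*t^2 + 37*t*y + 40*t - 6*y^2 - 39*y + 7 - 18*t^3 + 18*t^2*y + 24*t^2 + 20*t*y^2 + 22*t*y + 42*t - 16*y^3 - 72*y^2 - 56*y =-18*t^3 + t^2*(18*y - 3) + t*(20*y^2 + 59*y + 72) - 16*y^3 - 78*y^2 - 86*y + 12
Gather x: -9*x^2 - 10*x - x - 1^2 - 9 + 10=-9*x^2 - 11*x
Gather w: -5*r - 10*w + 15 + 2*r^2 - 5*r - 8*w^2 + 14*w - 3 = 2*r^2 - 10*r - 8*w^2 + 4*w + 12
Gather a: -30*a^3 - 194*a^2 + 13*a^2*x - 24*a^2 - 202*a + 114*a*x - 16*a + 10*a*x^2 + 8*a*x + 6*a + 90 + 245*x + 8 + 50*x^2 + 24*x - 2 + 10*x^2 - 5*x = -30*a^3 + a^2*(13*x - 218) + a*(10*x^2 + 122*x - 212) + 60*x^2 + 264*x + 96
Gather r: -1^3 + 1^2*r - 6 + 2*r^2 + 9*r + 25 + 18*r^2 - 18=20*r^2 + 10*r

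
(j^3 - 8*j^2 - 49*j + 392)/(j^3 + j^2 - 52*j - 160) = (j^2 - 49)/(j^2 + 9*j + 20)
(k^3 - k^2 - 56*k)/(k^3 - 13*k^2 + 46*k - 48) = k*(k + 7)/(k^2 - 5*k + 6)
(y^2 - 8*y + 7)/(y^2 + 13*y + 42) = (y^2 - 8*y + 7)/(y^2 + 13*y + 42)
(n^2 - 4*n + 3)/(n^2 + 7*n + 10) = (n^2 - 4*n + 3)/(n^2 + 7*n + 10)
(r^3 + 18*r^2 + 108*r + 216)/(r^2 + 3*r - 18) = (r^2 + 12*r + 36)/(r - 3)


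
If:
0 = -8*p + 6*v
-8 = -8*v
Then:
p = 3/4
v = 1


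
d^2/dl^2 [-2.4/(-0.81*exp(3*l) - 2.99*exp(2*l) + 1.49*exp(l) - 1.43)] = ((-17.496*exp(2*l) - 28.704*exp(l) + 3.576)*(0.81*exp(3*l) + 2.99*exp(2*l) - 1.49*exp(l) + 1.43) + 2.4*(2.43*exp(2*l) + 5.98*exp(l) - 1.49)*(4.86*exp(2*l) + 11.96*exp(l) - 2.98)*exp(l))*exp(l)/(0.81*exp(3*l) + 2.99*exp(2*l) - 1.49*exp(l) + 1.43)^3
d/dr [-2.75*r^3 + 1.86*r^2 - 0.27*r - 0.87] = -8.25*r^2 + 3.72*r - 0.27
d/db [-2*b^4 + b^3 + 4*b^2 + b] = -8*b^3 + 3*b^2 + 8*b + 1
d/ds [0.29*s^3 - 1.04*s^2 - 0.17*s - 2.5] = 0.87*s^2 - 2.08*s - 0.17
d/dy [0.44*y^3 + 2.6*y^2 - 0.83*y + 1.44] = 1.32*y^2 + 5.2*y - 0.83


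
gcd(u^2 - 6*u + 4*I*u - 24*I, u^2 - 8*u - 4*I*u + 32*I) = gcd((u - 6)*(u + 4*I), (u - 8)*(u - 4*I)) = 1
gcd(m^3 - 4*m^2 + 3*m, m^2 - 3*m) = m^2 - 3*m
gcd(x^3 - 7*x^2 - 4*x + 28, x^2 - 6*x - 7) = x - 7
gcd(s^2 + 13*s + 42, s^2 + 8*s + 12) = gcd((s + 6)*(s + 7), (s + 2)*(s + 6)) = s + 6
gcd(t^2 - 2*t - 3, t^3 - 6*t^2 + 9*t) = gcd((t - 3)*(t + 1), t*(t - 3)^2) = t - 3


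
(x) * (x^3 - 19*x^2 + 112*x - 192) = x^4 - 19*x^3 + 112*x^2 - 192*x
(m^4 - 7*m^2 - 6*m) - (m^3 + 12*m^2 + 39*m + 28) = m^4 - m^3 - 19*m^2 - 45*m - 28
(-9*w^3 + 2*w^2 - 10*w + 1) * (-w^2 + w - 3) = 9*w^5 - 11*w^4 + 39*w^3 - 17*w^2 + 31*w - 3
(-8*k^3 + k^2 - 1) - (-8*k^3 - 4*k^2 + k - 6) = 5*k^2 - k + 5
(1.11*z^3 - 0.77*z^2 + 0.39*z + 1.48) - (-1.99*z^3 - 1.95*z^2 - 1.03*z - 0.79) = 3.1*z^3 + 1.18*z^2 + 1.42*z + 2.27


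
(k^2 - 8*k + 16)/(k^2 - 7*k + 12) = (k - 4)/(k - 3)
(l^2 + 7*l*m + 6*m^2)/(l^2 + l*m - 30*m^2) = (l + m)/(l - 5*m)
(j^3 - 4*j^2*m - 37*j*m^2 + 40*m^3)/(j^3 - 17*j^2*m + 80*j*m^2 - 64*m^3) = (j + 5*m)/(j - 8*m)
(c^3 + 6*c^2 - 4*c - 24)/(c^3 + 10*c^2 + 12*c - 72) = (c + 2)/(c + 6)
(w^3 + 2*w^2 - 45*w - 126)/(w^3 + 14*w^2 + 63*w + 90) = (w - 7)/(w + 5)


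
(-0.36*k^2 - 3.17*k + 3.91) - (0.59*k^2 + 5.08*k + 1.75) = -0.95*k^2 - 8.25*k + 2.16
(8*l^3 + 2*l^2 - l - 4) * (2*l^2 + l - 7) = 16*l^5 + 12*l^4 - 56*l^3 - 23*l^2 + 3*l + 28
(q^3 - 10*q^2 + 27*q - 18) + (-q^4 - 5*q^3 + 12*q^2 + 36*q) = -q^4 - 4*q^3 + 2*q^2 + 63*q - 18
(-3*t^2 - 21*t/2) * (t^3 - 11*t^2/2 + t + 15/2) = -3*t^5 + 6*t^4 + 219*t^3/4 - 33*t^2 - 315*t/4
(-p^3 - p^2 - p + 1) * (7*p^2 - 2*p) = -7*p^5 - 5*p^4 - 5*p^3 + 9*p^2 - 2*p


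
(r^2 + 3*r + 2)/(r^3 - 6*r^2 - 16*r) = (r + 1)/(r*(r - 8))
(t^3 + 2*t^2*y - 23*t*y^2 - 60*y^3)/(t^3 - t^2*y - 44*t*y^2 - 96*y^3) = (-t + 5*y)/(-t + 8*y)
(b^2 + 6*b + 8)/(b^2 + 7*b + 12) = (b + 2)/(b + 3)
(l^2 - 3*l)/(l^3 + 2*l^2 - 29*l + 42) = l/(l^2 + 5*l - 14)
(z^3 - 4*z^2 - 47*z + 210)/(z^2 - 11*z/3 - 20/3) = 3*(z^2 + z - 42)/(3*z + 4)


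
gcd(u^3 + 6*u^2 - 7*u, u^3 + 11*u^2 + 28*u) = u^2 + 7*u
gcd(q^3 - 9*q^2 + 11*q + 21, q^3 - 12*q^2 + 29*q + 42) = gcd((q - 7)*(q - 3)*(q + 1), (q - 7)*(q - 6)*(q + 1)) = q^2 - 6*q - 7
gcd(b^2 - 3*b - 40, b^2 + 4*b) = 1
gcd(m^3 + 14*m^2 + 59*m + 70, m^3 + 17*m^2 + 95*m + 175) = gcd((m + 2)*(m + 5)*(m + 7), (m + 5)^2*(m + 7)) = m^2 + 12*m + 35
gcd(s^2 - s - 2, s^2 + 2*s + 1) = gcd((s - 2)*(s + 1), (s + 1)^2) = s + 1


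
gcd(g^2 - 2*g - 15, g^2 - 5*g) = g - 5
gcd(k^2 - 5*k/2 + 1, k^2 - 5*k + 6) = k - 2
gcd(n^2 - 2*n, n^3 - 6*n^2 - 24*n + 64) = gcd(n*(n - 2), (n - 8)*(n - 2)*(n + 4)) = n - 2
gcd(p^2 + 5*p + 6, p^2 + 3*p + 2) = p + 2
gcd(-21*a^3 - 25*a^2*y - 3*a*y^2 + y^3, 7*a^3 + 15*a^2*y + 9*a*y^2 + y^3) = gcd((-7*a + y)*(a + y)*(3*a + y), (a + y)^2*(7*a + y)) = a + y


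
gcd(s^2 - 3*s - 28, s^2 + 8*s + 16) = s + 4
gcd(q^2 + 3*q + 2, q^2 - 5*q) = 1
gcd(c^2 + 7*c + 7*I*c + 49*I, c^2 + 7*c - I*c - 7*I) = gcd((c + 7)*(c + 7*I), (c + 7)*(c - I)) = c + 7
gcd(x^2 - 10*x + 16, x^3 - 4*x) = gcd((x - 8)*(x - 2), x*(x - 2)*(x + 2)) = x - 2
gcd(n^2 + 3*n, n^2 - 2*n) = n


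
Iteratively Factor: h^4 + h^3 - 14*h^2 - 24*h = (h + 2)*(h^3 - h^2 - 12*h) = (h - 4)*(h + 2)*(h^2 + 3*h) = (h - 4)*(h + 2)*(h + 3)*(h)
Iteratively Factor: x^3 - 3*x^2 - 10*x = (x + 2)*(x^2 - 5*x) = (x - 5)*(x + 2)*(x)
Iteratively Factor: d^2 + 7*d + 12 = (d + 3)*(d + 4)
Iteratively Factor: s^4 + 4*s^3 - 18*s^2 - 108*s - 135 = (s + 3)*(s^3 + s^2 - 21*s - 45) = (s - 5)*(s + 3)*(s^2 + 6*s + 9) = (s - 5)*(s + 3)^2*(s + 3)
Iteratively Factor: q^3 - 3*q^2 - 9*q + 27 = (q - 3)*(q^2 - 9) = (q - 3)^2*(q + 3)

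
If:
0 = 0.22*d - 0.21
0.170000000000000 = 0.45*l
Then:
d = 0.95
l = 0.38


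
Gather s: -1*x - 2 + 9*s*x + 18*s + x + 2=s*(9*x + 18)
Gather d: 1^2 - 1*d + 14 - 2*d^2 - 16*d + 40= -2*d^2 - 17*d + 55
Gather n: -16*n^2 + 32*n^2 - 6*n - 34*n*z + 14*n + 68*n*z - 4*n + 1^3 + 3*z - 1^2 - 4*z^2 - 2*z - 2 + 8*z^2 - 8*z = 16*n^2 + n*(34*z + 4) + 4*z^2 - 7*z - 2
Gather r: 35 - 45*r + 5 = 40 - 45*r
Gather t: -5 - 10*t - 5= -10*t - 10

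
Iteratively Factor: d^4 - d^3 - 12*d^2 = (d + 3)*(d^3 - 4*d^2) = d*(d + 3)*(d^2 - 4*d) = d^2*(d + 3)*(d - 4)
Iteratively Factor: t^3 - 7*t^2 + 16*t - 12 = (t - 2)*(t^2 - 5*t + 6) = (t - 2)^2*(t - 3)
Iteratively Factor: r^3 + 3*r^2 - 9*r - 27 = (r - 3)*(r^2 + 6*r + 9) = (r - 3)*(r + 3)*(r + 3)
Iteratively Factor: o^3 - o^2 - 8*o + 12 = (o - 2)*(o^2 + o - 6) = (o - 2)*(o + 3)*(o - 2)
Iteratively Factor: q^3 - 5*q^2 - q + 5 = (q - 1)*(q^2 - 4*q - 5) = (q - 1)*(q + 1)*(q - 5)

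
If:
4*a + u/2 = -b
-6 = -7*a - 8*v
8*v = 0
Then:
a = 6/7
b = -u/2 - 24/7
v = 0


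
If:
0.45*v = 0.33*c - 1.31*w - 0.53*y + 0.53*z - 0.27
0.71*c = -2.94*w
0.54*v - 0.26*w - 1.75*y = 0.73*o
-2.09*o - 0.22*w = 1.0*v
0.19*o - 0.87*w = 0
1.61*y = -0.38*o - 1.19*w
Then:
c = 0.00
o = 0.00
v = 0.00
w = 0.00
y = 0.00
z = 0.51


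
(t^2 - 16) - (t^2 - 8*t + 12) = 8*t - 28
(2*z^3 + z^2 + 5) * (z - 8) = 2*z^4 - 15*z^3 - 8*z^2 + 5*z - 40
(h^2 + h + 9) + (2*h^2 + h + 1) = 3*h^2 + 2*h + 10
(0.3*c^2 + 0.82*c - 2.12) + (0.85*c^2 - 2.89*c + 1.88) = 1.15*c^2 - 2.07*c - 0.24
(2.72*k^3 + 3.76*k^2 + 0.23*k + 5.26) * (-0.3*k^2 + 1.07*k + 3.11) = -0.816*k^5 + 1.7824*k^4 + 12.4134*k^3 + 10.3617*k^2 + 6.3435*k + 16.3586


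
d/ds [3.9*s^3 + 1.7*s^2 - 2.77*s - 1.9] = 11.7*s^2 + 3.4*s - 2.77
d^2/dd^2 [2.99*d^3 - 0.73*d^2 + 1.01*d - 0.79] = 17.94*d - 1.46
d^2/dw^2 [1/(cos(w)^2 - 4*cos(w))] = (-(1 - cos(2*w))^2 - 15*cos(w) - 9*cos(2*w) + 3*cos(3*w) + 27)/((cos(w) - 4)^3*cos(w)^3)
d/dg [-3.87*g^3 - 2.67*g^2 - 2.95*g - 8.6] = -11.61*g^2 - 5.34*g - 2.95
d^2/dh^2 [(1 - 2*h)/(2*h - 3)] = -16/(2*h - 3)^3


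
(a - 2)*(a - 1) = a^2 - 3*a + 2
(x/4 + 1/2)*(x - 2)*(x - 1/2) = x^3/4 - x^2/8 - x + 1/2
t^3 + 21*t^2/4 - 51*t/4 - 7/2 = (t - 2)*(t + 1/4)*(t + 7)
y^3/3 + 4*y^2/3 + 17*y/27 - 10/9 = (y/3 + 1)*(y - 2/3)*(y + 5/3)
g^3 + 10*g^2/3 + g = g*(g + 1/3)*(g + 3)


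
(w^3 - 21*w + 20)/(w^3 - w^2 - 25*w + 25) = (w - 4)/(w - 5)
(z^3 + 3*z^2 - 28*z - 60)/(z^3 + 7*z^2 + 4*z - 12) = (z - 5)/(z - 1)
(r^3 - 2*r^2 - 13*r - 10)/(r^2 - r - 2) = (r^2 - 3*r - 10)/(r - 2)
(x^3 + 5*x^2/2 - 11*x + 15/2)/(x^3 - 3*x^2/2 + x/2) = (2*x^2 + 7*x - 15)/(x*(2*x - 1))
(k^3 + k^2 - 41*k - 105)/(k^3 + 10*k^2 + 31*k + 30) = (k - 7)/(k + 2)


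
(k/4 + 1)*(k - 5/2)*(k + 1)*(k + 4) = k^4/4 + 13*k^3/8 + 3*k^2/8 - 11*k - 10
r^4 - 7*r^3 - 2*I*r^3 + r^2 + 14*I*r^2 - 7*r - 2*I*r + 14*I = (r - 7)*(r - 2*I)*(r - I)*(r + I)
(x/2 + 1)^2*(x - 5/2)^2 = x^4/4 - x^3/4 - 39*x^2/16 + 5*x/4 + 25/4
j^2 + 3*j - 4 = (j - 1)*(j + 4)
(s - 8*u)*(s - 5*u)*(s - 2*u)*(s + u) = s^4 - 14*s^3*u + 51*s^2*u^2 - 14*s*u^3 - 80*u^4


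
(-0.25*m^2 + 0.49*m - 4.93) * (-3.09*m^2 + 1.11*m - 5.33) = 0.7725*m^4 - 1.7916*m^3 + 17.1101*m^2 - 8.084*m + 26.2769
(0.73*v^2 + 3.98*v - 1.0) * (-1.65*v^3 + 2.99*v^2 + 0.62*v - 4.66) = -1.2045*v^5 - 4.3843*v^4 + 14.0028*v^3 - 3.9242*v^2 - 19.1668*v + 4.66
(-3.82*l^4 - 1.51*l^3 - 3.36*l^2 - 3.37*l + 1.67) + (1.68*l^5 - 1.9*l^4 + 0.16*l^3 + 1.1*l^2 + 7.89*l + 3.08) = 1.68*l^5 - 5.72*l^4 - 1.35*l^3 - 2.26*l^2 + 4.52*l + 4.75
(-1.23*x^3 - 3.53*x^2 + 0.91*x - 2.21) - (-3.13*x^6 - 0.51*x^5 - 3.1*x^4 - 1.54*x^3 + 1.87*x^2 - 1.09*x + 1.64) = 3.13*x^6 + 0.51*x^5 + 3.1*x^4 + 0.31*x^3 - 5.4*x^2 + 2.0*x - 3.85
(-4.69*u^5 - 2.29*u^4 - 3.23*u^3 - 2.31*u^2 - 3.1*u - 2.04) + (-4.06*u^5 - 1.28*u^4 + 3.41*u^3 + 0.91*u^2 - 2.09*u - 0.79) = -8.75*u^5 - 3.57*u^4 + 0.18*u^3 - 1.4*u^2 - 5.19*u - 2.83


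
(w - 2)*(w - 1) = w^2 - 3*w + 2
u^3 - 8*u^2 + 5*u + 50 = (u - 5)^2*(u + 2)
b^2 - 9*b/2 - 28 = (b - 8)*(b + 7/2)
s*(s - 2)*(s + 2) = s^3 - 4*s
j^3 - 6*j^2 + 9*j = j*(j - 3)^2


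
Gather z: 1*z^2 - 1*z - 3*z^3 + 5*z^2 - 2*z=-3*z^3 + 6*z^2 - 3*z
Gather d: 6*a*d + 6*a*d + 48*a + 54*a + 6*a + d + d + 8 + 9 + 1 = 108*a + d*(12*a + 2) + 18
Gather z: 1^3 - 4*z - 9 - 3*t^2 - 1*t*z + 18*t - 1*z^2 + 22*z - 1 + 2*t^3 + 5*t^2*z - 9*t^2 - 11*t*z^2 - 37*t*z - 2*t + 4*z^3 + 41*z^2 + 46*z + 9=2*t^3 - 12*t^2 + 16*t + 4*z^3 + z^2*(40 - 11*t) + z*(5*t^2 - 38*t + 64)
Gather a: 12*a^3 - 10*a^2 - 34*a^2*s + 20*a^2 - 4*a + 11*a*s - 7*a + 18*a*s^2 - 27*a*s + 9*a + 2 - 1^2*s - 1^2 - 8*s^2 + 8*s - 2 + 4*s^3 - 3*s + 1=12*a^3 + a^2*(10 - 34*s) + a*(18*s^2 - 16*s - 2) + 4*s^3 - 8*s^2 + 4*s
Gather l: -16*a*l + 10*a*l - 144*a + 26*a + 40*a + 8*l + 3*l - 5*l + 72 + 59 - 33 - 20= -78*a + l*(6 - 6*a) + 78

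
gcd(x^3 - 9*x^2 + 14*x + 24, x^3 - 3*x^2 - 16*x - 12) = x^2 - 5*x - 6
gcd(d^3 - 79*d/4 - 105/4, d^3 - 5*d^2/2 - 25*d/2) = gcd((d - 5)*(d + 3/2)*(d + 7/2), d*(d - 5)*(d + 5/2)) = d - 5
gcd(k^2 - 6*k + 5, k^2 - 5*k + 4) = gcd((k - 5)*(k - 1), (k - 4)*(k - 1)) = k - 1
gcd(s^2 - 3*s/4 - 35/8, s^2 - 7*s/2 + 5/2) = s - 5/2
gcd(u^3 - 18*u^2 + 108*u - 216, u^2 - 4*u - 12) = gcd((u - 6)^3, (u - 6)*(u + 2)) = u - 6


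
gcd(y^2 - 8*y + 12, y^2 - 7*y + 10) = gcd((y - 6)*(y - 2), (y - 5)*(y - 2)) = y - 2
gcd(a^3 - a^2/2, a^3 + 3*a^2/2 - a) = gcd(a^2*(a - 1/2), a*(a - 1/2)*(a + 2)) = a^2 - a/2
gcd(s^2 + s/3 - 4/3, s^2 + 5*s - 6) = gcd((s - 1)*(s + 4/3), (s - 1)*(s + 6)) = s - 1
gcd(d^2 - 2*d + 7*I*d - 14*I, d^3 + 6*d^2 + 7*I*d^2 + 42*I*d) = d + 7*I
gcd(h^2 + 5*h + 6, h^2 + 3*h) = h + 3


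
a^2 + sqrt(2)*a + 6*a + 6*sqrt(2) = (a + 6)*(a + sqrt(2))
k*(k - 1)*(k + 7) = k^3 + 6*k^2 - 7*k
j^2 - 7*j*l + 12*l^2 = (j - 4*l)*(j - 3*l)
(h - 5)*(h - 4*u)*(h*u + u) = h^3*u - 4*h^2*u^2 - 4*h^2*u + 16*h*u^2 - 5*h*u + 20*u^2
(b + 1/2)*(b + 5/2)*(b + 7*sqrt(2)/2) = b^3 + 3*b^2 + 7*sqrt(2)*b^2/2 + 5*b/4 + 21*sqrt(2)*b/2 + 35*sqrt(2)/8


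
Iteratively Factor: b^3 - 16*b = (b)*(b^2 - 16) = b*(b + 4)*(b - 4)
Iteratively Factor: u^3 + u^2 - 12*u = (u)*(u^2 + u - 12) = u*(u - 3)*(u + 4)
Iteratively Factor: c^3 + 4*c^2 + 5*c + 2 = (c + 1)*(c^2 + 3*c + 2) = (c + 1)^2*(c + 2)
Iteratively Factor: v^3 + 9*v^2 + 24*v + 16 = (v + 4)*(v^2 + 5*v + 4) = (v + 1)*(v + 4)*(v + 4)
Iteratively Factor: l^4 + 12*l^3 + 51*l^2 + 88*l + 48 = (l + 4)*(l^3 + 8*l^2 + 19*l + 12) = (l + 4)^2*(l^2 + 4*l + 3) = (l + 1)*(l + 4)^2*(l + 3)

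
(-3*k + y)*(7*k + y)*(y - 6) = -21*k^2*y + 126*k^2 + 4*k*y^2 - 24*k*y + y^3 - 6*y^2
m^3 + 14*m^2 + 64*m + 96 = (m + 4)^2*(m + 6)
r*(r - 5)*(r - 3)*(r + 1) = r^4 - 7*r^3 + 7*r^2 + 15*r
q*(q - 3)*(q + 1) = q^3 - 2*q^2 - 3*q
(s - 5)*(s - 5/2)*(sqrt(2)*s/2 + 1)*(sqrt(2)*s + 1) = s^4 - 15*s^3/2 + 3*sqrt(2)*s^3/2 - 45*sqrt(2)*s^2/4 + 27*s^2/2 - 15*s/2 + 75*sqrt(2)*s/4 + 25/2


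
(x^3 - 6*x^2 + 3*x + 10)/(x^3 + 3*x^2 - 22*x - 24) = (x^2 - 7*x + 10)/(x^2 + 2*x - 24)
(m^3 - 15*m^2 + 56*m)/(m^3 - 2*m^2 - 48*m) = (m - 7)/(m + 6)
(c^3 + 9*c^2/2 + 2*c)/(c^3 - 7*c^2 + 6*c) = (c^2 + 9*c/2 + 2)/(c^2 - 7*c + 6)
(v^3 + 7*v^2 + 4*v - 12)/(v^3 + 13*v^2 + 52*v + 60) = (v - 1)/(v + 5)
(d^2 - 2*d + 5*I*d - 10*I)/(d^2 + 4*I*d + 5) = (d - 2)/(d - I)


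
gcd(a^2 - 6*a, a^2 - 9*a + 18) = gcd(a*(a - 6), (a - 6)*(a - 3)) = a - 6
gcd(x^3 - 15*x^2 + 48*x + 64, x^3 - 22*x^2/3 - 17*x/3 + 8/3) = x^2 - 7*x - 8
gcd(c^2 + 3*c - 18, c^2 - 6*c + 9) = c - 3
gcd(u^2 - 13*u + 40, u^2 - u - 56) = u - 8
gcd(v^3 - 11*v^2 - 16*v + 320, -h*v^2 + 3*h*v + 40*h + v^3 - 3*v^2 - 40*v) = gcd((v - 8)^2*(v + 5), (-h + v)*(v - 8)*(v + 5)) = v^2 - 3*v - 40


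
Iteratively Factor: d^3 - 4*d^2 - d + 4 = (d + 1)*(d^2 - 5*d + 4) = (d - 1)*(d + 1)*(d - 4)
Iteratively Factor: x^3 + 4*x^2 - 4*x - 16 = (x + 4)*(x^2 - 4) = (x + 2)*(x + 4)*(x - 2)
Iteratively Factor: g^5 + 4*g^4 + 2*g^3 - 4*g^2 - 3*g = (g + 1)*(g^4 + 3*g^3 - g^2 - 3*g) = (g - 1)*(g + 1)*(g^3 + 4*g^2 + 3*g) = (g - 1)*(g + 1)*(g + 3)*(g^2 + g) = g*(g - 1)*(g + 1)*(g + 3)*(g + 1)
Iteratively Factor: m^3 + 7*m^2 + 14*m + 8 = (m + 4)*(m^2 + 3*m + 2) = (m + 2)*(m + 4)*(m + 1)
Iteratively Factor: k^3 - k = (k + 1)*(k^2 - k) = k*(k + 1)*(k - 1)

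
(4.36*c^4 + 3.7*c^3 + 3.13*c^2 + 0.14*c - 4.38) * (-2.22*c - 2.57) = -9.6792*c^5 - 19.4192*c^4 - 16.4576*c^3 - 8.3549*c^2 + 9.3638*c + 11.2566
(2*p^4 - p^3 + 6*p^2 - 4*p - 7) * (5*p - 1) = 10*p^5 - 7*p^4 + 31*p^3 - 26*p^2 - 31*p + 7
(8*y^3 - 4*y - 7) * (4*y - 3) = 32*y^4 - 24*y^3 - 16*y^2 - 16*y + 21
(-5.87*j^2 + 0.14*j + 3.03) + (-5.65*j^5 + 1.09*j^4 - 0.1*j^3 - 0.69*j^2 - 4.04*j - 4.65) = -5.65*j^5 + 1.09*j^4 - 0.1*j^3 - 6.56*j^2 - 3.9*j - 1.62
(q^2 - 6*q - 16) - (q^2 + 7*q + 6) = -13*q - 22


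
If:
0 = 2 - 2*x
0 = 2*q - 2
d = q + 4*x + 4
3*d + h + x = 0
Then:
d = 9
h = -28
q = 1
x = 1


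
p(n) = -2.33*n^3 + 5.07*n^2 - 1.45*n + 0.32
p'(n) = -6.99*n^2 + 10.14*n - 1.45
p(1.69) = 1.10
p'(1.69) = -4.28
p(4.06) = -77.93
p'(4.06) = -75.50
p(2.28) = -4.25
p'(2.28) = -14.67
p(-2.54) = 74.89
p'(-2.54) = -72.30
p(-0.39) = 1.79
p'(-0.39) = -6.47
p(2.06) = -1.52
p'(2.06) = -10.22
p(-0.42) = 2.00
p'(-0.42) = -6.94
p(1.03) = 1.66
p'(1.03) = 1.58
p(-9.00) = 2122.61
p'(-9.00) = -658.90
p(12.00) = -3313.24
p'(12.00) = -886.33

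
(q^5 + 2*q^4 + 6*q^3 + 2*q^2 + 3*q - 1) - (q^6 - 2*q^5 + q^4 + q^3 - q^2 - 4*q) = -q^6 + 3*q^5 + q^4 + 5*q^3 + 3*q^2 + 7*q - 1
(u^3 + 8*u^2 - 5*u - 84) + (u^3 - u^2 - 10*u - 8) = 2*u^3 + 7*u^2 - 15*u - 92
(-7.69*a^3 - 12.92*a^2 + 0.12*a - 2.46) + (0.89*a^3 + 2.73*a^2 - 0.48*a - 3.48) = -6.8*a^3 - 10.19*a^2 - 0.36*a - 5.94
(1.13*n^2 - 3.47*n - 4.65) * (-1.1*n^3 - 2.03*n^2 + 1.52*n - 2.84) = -1.243*n^5 + 1.5231*n^4 + 13.8767*n^3 + 0.955900000000002*n^2 + 2.7868*n + 13.206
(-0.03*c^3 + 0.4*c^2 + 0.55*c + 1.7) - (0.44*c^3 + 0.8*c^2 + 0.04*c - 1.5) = -0.47*c^3 - 0.4*c^2 + 0.51*c + 3.2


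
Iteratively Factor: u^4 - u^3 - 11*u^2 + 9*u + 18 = (u - 2)*(u^3 + u^2 - 9*u - 9) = (u - 3)*(u - 2)*(u^2 + 4*u + 3) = (u - 3)*(u - 2)*(u + 3)*(u + 1)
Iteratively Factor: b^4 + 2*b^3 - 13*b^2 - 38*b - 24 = (b + 2)*(b^3 - 13*b - 12) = (b + 1)*(b + 2)*(b^2 - b - 12) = (b + 1)*(b + 2)*(b + 3)*(b - 4)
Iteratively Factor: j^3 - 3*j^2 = (j - 3)*(j^2) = j*(j - 3)*(j)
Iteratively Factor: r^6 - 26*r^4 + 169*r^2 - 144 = (r + 4)*(r^5 - 4*r^4 - 10*r^3 + 40*r^2 + 9*r - 36) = (r + 1)*(r + 4)*(r^4 - 5*r^3 - 5*r^2 + 45*r - 36) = (r + 1)*(r + 3)*(r + 4)*(r^3 - 8*r^2 + 19*r - 12) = (r - 1)*(r + 1)*(r + 3)*(r + 4)*(r^2 - 7*r + 12) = (r - 3)*(r - 1)*(r + 1)*(r + 3)*(r + 4)*(r - 4)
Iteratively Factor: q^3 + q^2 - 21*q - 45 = (q + 3)*(q^2 - 2*q - 15) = (q - 5)*(q + 3)*(q + 3)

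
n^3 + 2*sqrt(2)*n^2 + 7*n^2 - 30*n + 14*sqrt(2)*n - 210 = (n + 7)*(n - 3*sqrt(2))*(n + 5*sqrt(2))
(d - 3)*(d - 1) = d^2 - 4*d + 3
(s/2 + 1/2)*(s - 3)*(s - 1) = s^3/2 - 3*s^2/2 - s/2 + 3/2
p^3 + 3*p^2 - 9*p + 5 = (p - 1)^2*(p + 5)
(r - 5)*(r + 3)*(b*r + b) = b*r^3 - b*r^2 - 17*b*r - 15*b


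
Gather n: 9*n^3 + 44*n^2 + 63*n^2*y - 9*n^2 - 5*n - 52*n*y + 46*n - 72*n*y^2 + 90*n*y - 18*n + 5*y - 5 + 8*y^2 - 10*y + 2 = 9*n^3 + n^2*(63*y + 35) + n*(-72*y^2 + 38*y + 23) + 8*y^2 - 5*y - 3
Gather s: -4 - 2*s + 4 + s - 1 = -s - 1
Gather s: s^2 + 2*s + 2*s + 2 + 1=s^2 + 4*s + 3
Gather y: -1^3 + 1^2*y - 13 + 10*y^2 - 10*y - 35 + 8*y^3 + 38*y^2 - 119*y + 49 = 8*y^3 + 48*y^2 - 128*y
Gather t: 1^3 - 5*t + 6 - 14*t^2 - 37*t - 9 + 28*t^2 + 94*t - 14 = 14*t^2 + 52*t - 16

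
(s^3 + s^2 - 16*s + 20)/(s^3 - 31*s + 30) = (s^3 + s^2 - 16*s + 20)/(s^3 - 31*s + 30)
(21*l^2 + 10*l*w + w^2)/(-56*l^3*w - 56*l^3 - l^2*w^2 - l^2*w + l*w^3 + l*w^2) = (3*l + w)/(l*(-8*l*w - 8*l + w^2 + w))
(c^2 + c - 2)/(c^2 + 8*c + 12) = (c - 1)/(c + 6)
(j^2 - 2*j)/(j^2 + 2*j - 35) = j*(j - 2)/(j^2 + 2*j - 35)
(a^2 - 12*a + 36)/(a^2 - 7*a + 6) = (a - 6)/(a - 1)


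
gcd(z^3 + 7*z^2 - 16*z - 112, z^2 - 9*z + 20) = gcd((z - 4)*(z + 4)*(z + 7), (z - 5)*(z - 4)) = z - 4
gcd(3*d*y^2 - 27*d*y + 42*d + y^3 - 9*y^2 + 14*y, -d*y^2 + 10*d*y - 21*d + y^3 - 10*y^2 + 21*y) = y - 7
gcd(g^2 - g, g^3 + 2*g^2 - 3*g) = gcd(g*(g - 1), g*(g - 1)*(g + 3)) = g^2 - g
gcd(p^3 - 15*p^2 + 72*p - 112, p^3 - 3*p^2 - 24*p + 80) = p^2 - 8*p + 16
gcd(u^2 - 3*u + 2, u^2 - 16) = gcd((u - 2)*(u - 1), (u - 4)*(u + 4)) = 1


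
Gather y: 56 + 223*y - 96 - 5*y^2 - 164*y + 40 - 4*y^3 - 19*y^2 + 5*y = -4*y^3 - 24*y^2 + 64*y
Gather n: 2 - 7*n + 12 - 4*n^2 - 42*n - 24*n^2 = -28*n^2 - 49*n + 14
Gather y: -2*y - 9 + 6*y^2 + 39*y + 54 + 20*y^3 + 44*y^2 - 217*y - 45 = 20*y^3 + 50*y^2 - 180*y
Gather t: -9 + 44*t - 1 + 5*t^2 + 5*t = 5*t^2 + 49*t - 10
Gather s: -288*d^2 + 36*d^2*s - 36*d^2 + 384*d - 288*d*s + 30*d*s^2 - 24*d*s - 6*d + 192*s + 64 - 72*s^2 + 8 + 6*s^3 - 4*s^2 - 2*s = -324*d^2 + 378*d + 6*s^3 + s^2*(30*d - 76) + s*(36*d^2 - 312*d + 190) + 72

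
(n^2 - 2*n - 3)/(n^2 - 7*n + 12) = (n + 1)/(n - 4)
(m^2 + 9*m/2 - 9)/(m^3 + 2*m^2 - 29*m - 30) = (m - 3/2)/(m^2 - 4*m - 5)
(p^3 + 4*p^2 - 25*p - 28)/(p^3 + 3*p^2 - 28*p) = (p + 1)/p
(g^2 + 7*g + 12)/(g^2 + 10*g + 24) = (g + 3)/(g + 6)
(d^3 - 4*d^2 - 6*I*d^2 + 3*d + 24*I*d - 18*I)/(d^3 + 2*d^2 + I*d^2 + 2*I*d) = (d^3 + d^2*(-4 - 6*I) + 3*d*(1 + 8*I) - 18*I)/(d*(d^2 + d*(2 + I) + 2*I))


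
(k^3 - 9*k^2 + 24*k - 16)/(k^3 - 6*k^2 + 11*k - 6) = (k^2 - 8*k + 16)/(k^2 - 5*k + 6)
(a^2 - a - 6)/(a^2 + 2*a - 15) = (a + 2)/(a + 5)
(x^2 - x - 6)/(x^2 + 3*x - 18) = (x + 2)/(x + 6)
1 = 1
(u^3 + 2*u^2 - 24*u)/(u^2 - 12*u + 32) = u*(u + 6)/(u - 8)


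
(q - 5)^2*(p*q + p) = p*q^3 - 9*p*q^2 + 15*p*q + 25*p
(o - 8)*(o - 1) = o^2 - 9*o + 8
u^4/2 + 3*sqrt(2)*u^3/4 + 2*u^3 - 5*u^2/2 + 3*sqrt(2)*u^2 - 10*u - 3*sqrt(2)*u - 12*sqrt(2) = (u/2 + sqrt(2))*(u + 4)*(u - 3*sqrt(2)/2)*(u + sqrt(2))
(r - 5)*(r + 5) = r^2 - 25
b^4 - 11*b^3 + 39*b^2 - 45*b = b*(b - 5)*(b - 3)^2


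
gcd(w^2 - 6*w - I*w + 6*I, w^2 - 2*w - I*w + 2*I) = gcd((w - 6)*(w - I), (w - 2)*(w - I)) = w - I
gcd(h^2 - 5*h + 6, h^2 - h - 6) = h - 3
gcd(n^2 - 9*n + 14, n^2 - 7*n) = n - 7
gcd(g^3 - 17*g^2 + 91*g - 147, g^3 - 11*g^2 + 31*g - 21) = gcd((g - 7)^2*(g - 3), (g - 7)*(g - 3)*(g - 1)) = g^2 - 10*g + 21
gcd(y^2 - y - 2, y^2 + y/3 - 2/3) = y + 1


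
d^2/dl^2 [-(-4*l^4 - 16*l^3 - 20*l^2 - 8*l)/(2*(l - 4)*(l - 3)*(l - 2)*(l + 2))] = 4*(11*l^6 - 75*l^5 - 39*l^4 + 1319*l^3 - 3024*l^2 + 1080*l + 1776)/(l^9 - 27*l^8 + 321*l^7 - 2205*l^6 + 9642*l^5 - 27828*l^4 + 53000*l^3 - 64224*l^2 + 44928*l - 13824)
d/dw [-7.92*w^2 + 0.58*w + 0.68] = 0.58 - 15.84*w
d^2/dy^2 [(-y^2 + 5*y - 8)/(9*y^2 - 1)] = 2*(405*y^3 - 1971*y^2 + 135*y - 73)/(729*y^6 - 243*y^4 + 27*y^2 - 1)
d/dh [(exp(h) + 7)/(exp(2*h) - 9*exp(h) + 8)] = (-(exp(h) + 7)*(2*exp(h) - 9) + exp(2*h) - 9*exp(h) + 8)*exp(h)/(exp(2*h) - 9*exp(h) + 8)^2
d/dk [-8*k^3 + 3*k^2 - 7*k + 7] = -24*k^2 + 6*k - 7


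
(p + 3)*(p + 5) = p^2 + 8*p + 15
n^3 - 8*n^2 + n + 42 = (n - 7)*(n - 3)*(n + 2)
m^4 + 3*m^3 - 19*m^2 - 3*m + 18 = (m - 3)*(m - 1)*(m + 1)*(m + 6)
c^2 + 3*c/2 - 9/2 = (c - 3/2)*(c + 3)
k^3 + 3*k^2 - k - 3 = (k - 1)*(k + 1)*(k + 3)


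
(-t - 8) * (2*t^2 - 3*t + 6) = -2*t^3 - 13*t^2 + 18*t - 48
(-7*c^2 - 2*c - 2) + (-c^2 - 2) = -8*c^2 - 2*c - 4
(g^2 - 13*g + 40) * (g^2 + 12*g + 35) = g^4 - g^3 - 81*g^2 + 25*g + 1400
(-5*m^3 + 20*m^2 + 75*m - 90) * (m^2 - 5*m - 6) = -5*m^5 + 45*m^4 + 5*m^3 - 585*m^2 + 540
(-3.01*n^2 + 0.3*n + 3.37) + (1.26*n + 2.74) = -3.01*n^2 + 1.56*n + 6.11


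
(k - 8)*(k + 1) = k^2 - 7*k - 8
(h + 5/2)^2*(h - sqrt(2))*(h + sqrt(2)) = h^4 + 5*h^3 + 17*h^2/4 - 10*h - 25/2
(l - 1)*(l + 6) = l^2 + 5*l - 6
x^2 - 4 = (x - 2)*(x + 2)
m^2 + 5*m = m*(m + 5)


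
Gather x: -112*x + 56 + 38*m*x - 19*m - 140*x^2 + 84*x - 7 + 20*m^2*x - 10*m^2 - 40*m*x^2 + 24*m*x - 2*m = -10*m^2 - 21*m + x^2*(-40*m - 140) + x*(20*m^2 + 62*m - 28) + 49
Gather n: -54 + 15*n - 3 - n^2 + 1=-n^2 + 15*n - 56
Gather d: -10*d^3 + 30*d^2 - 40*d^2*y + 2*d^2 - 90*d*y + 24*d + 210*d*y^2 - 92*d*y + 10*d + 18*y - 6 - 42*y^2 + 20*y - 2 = -10*d^3 + d^2*(32 - 40*y) + d*(210*y^2 - 182*y + 34) - 42*y^2 + 38*y - 8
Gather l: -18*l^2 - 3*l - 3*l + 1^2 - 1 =-18*l^2 - 6*l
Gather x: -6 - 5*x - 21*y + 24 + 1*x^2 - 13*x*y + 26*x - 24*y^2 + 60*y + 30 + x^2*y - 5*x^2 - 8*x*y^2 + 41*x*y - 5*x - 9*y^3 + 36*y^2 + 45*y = x^2*(y - 4) + x*(-8*y^2 + 28*y + 16) - 9*y^3 + 12*y^2 + 84*y + 48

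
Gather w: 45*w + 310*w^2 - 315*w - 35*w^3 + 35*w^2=-35*w^3 + 345*w^2 - 270*w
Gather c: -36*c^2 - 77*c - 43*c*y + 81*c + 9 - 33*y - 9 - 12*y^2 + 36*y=-36*c^2 + c*(4 - 43*y) - 12*y^2 + 3*y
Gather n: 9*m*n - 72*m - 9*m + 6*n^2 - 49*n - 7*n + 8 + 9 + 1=-81*m + 6*n^2 + n*(9*m - 56) + 18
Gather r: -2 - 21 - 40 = -63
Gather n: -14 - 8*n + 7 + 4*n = -4*n - 7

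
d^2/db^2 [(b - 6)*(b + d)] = 2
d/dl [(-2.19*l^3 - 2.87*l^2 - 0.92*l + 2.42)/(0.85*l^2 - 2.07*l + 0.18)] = (-1.8615*l^4 + 9.0666*l^3 + 5.5403*l^2 - 5.1472*l + 4.8438)/(0.7225*l^4 - 3.519*l^3 + 4.5909*l^2 - 0.7452*l + 0.0324)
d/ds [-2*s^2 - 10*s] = -4*s - 10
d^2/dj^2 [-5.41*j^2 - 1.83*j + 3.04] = -10.8200000000000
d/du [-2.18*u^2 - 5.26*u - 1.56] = -4.36*u - 5.26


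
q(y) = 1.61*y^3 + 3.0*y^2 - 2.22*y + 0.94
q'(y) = 4.83*y^2 + 6.0*y - 2.22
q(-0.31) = 1.87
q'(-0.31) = -3.62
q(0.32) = 0.59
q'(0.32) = 0.19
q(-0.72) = 3.49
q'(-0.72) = -4.04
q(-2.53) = -0.31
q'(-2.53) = 13.52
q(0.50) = 0.78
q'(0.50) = 1.99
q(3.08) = 69.60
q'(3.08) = 62.08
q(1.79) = 15.81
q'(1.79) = 24.00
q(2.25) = 29.47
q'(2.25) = 35.73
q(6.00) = 443.38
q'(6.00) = 207.66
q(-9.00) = -909.77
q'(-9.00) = 335.01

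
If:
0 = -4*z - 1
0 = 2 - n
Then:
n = 2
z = -1/4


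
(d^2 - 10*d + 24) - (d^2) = 24 - 10*d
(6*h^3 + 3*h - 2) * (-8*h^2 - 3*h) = -48*h^5 - 18*h^4 - 24*h^3 + 7*h^2 + 6*h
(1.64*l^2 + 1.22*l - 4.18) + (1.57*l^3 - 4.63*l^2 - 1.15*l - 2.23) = 1.57*l^3 - 2.99*l^2 + 0.0700000000000001*l - 6.41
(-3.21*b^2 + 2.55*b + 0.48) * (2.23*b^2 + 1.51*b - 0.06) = -7.1583*b^4 + 0.839399999999999*b^3 + 5.1135*b^2 + 0.5718*b - 0.0288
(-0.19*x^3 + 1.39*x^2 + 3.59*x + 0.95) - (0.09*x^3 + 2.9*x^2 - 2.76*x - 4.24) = -0.28*x^3 - 1.51*x^2 + 6.35*x + 5.19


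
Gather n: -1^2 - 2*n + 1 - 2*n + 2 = 2 - 4*n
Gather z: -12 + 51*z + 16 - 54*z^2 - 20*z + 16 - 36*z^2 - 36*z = -90*z^2 - 5*z + 20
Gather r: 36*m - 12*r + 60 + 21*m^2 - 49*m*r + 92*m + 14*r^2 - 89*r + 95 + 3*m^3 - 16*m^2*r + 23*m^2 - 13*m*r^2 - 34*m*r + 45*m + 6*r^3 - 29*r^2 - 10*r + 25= 3*m^3 + 44*m^2 + 173*m + 6*r^3 + r^2*(-13*m - 15) + r*(-16*m^2 - 83*m - 111) + 180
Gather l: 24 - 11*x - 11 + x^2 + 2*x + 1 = x^2 - 9*x + 14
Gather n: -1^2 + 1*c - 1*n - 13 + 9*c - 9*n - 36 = 10*c - 10*n - 50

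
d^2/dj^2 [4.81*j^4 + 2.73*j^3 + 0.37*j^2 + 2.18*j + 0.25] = 57.72*j^2 + 16.38*j + 0.74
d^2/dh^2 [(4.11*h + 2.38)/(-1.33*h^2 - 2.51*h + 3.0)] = (-(2.66*h + 2.51)*(4.11*h + 2.38)*(5.32*h + 5.02) + (32.7978*h + 26.963)*(1.33*h^2 + 2.51*h - 3.0))/(1.33*h^2 + 2.51*h - 3.0)^3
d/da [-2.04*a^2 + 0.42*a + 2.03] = 0.42 - 4.08*a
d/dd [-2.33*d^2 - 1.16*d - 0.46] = -4.66*d - 1.16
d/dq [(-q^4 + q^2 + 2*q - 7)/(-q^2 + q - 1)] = (-(2*q - 1)*(q^4 - q^2 - 2*q + 7) + 2*(q^2 - q + 1)*(2*q^3 - q - 1))/(q^2 - q + 1)^2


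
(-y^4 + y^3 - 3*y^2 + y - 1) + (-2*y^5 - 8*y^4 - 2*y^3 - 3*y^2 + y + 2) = -2*y^5 - 9*y^4 - y^3 - 6*y^2 + 2*y + 1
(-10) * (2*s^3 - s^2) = -20*s^3 + 10*s^2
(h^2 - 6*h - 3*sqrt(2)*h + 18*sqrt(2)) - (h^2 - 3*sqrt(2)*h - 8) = -6*h + 8 + 18*sqrt(2)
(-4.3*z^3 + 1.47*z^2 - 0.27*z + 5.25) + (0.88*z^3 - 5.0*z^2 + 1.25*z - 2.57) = -3.42*z^3 - 3.53*z^2 + 0.98*z + 2.68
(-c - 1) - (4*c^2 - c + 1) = -4*c^2 - 2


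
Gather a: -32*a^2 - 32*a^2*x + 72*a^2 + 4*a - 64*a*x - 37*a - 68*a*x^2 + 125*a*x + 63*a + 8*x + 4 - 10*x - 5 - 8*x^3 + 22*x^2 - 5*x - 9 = a^2*(40 - 32*x) + a*(-68*x^2 + 61*x + 30) - 8*x^3 + 22*x^2 - 7*x - 10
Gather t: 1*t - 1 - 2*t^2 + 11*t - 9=-2*t^2 + 12*t - 10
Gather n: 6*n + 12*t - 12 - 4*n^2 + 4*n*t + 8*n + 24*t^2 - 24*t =-4*n^2 + n*(4*t + 14) + 24*t^2 - 12*t - 12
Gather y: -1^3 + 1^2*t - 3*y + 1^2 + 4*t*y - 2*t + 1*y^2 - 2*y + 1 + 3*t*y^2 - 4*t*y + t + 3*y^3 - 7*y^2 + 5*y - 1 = 3*y^3 + y^2*(3*t - 6)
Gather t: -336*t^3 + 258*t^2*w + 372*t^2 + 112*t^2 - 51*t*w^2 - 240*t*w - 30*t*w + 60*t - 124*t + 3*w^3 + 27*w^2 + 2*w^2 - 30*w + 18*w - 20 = -336*t^3 + t^2*(258*w + 484) + t*(-51*w^2 - 270*w - 64) + 3*w^3 + 29*w^2 - 12*w - 20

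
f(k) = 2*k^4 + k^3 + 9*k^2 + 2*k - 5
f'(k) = 8*k^3 + 3*k^2 + 18*k + 2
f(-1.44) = 16.40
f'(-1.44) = -41.59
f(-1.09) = 5.04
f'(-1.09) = -24.42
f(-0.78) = -0.82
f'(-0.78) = -14.01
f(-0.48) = -3.89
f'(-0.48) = -6.83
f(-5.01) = 1345.16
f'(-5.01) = -1018.89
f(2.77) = 208.60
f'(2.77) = 244.91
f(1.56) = 35.66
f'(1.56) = 67.75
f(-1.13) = 6.05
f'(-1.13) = -26.05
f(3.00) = 271.00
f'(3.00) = 299.00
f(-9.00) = 13099.00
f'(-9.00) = -5749.00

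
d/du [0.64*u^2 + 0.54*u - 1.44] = 1.28*u + 0.54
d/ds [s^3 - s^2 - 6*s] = 3*s^2 - 2*s - 6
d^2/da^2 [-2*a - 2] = 0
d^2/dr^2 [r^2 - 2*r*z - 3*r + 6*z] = 2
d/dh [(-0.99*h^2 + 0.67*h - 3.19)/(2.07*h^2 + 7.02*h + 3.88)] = (-8.3367*h^2 + 5.5242*h + 24.9934)/(4.2849*h^4 + 29.0628*h^3 + 65.3436*h^2 + 54.4752*h + 15.0544)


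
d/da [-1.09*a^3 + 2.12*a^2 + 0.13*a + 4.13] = -3.27*a^2 + 4.24*a + 0.13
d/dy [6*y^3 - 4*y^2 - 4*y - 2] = 18*y^2 - 8*y - 4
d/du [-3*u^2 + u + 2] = 1 - 6*u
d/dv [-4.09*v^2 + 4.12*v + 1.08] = 4.12 - 8.18*v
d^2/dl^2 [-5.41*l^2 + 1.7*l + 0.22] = -10.8200000000000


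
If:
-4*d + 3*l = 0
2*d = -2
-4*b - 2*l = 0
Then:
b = 2/3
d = -1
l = -4/3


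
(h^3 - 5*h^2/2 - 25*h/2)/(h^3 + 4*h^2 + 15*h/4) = 2*(h - 5)/(2*h + 3)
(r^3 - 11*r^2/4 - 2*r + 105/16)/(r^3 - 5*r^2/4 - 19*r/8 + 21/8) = (r - 5/2)/(r - 1)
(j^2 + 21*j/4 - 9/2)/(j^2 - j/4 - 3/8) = 2*(j + 6)/(2*j + 1)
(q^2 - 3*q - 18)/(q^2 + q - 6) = (q - 6)/(q - 2)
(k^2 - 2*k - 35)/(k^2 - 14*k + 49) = (k + 5)/(k - 7)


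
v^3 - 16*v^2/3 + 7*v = v*(v - 3)*(v - 7/3)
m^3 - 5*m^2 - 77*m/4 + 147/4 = (m - 7)*(m - 3/2)*(m + 7/2)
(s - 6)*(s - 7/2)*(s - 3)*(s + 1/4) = s^4 - 49*s^3/4 + 371*s^2/8 - 405*s/8 - 63/4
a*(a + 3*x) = a^2 + 3*a*x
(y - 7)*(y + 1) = y^2 - 6*y - 7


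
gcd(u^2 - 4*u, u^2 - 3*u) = u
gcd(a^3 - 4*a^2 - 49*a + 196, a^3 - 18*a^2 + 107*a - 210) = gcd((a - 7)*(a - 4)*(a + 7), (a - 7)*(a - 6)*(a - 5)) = a - 7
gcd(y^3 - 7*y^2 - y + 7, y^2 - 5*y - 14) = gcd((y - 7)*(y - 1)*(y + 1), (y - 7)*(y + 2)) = y - 7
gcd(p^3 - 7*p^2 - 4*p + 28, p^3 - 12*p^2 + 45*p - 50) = p - 2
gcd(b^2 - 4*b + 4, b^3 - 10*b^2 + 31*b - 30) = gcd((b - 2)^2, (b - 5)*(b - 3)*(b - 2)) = b - 2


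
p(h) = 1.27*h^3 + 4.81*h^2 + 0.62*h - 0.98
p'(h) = 3.81*h^2 + 9.62*h + 0.62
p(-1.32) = 3.66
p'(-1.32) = -5.44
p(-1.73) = 5.77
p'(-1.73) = -4.62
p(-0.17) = -0.95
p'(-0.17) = -0.91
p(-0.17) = -0.95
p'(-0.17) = -0.91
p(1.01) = 5.86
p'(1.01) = 14.22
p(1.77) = 22.23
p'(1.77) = 29.58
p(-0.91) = 1.48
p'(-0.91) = -4.98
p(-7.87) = -327.00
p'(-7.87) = 160.89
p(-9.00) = -542.78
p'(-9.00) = 222.65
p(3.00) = 78.46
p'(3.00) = 63.77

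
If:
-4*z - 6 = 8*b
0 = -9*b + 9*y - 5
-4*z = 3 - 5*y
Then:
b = -4/9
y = 1/9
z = -11/18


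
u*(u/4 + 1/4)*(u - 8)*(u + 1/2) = u^4/4 - 13*u^3/8 - 23*u^2/8 - u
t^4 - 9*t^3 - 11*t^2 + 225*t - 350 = (t - 7)*(t - 5)*(t - 2)*(t + 5)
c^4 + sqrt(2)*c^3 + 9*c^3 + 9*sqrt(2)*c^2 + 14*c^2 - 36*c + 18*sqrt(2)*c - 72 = (c + 3)*(c + 6)*(c - sqrt(2))*(c + 2*sqrt(2))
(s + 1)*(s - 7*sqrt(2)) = s^2 - 7*sqrt(2)*s + s - 7*sqrt(2)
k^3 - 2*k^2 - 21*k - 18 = (k - 6)*(k + 1)*(k + 3)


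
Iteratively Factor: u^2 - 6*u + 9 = (u - 3)*(u - 3)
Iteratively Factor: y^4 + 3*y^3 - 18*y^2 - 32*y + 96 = (y + 4)*(y^3 - y^2 - 14*y + 24) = (y - 3)*(y + 4)*(y^2 + 2*y - 8) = (y - 3)*(y + 4)^2*(y - 2)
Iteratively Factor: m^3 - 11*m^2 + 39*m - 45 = (m - 3)*(m^2 - 8*m + 15) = (m - 5)*(m - 3)*(m - 3)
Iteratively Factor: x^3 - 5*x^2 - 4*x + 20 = (x - 2)*(x^2 - 3*x - 10) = (x - 5)*(x - 2)*(x + 2)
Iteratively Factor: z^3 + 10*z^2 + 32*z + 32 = (z + 2)*(z^2 + 8*z + 16) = (z + 2)*(z + 4)*(z + 4)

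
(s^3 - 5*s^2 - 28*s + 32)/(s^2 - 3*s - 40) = (s^2 + 3*s - 4)/(s + 5)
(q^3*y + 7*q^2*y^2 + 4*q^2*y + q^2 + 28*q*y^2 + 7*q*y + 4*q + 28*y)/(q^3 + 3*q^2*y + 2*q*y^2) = (q^3*y + 7*q^2*y^2 + 4*q^2*y + q^2 + 28*q*y^2 + 7*q*y + 4*q + 28*y)/(q*(q^2 + 3*q*y + 2*y^2))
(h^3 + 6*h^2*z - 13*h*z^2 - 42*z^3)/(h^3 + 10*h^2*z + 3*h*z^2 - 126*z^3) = (h + 2*z)/(h + 6*z)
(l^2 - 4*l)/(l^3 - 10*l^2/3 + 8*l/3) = 3*(l - 4)/(3*l^2 - 10*l + 8)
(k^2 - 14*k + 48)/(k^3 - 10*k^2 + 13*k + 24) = (k - 6)/(k^2 - 2*k - 3)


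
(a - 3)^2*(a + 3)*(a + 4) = a^4 + a^3 - 21*a^2 - 9*a + 108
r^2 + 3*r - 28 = (r - 4)*(r + 7)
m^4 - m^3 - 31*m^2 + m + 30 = (m - 6)*(m - 1)*(m + 1)*(m + 5)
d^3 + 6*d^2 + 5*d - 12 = (d - 1)*(d + 3)*(d + 4)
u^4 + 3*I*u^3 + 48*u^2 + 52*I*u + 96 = (u - 6*I)*(u - I)*(u + 2*I)*(u + 8*I)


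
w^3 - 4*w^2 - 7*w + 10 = (w - 5)*(w - 1)*(w + 2)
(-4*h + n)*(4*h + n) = -16*h^2 + n^2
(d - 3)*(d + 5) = d^2 + 2*d - 15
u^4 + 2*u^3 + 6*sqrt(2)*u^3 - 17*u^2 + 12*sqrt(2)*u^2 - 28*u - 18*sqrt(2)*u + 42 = (u - 1)*(u + 3)*(u - sqrt(2))*(u + 7*sqrt(2))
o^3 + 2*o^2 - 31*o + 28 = (o - 4)*(o - 1)*(o + 7)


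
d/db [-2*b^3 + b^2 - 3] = 2*b*(1 - 3*b)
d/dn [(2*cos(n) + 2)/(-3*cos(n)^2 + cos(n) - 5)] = 6*(sin(n)^2 - 2*cos(n) + 1)*sin(n)/(3*sin(n)^2 + cos(n) - 8)^2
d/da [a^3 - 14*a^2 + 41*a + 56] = 3*a^2 - 28*a + 41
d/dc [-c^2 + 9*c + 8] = 9 - 2*c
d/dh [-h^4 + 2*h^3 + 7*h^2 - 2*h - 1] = -4*h^3 + 6*h^2 + 14*h - 2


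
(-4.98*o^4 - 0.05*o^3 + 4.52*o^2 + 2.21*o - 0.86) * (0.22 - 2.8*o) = 13.944*o^5 - 0.9556*o^4 - 12.667*o^3 - 5.1936*o^2 + 2.8942*o - 0.1892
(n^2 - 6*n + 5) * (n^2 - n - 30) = n^4 - 7*n^3 - 19*n^2 + 175*n - 150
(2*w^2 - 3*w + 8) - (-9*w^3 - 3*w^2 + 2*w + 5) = 9*w^3 + 5*w^2 - 5*w + 3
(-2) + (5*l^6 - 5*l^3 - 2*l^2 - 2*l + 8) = 5*l^6 - 5*l^3 - 2*l^2 - 2*l + 6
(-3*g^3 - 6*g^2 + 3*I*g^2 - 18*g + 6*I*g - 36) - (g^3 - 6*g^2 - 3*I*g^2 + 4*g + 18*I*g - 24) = -4*g^3 + 6*I*g^2 - 22*g - 12*I*g - 12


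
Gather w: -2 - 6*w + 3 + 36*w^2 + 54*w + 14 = 36*w^2 + 48*w + 15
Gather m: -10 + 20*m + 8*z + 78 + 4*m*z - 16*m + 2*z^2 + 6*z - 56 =m*(4*z + 4) + 2*z^2 + 14*z + 12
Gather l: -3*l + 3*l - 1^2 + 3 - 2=0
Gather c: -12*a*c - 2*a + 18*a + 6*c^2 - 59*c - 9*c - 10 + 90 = 16*a + 6*c^2 + c*(-12*a - 68) + 80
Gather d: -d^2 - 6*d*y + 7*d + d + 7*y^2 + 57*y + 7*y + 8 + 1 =-d^2 + d*(8 - 6*y) + 7*y^2 + 64*y + 9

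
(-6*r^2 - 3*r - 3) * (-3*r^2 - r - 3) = 18*r^4 + 15*r^3 + 30*r^2 + 12*r + 9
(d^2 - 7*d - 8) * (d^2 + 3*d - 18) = d^4 - 4*d^3 - 47*d^2 + 102*d + 144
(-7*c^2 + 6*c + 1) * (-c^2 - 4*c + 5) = 7*c^4 + 22*c^3 - 60*c^2 + 26*c + 5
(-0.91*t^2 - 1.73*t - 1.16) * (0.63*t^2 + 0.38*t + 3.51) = -0.5733*t^4 - 1.4357*t^3 - 4.5823*t^2 - 6.5131*t - 4.0716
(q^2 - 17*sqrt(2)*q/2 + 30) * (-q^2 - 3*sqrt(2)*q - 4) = -q^4 + 11*sqrt(2)*q^3/2 + 17*q^2 - 56*sqrt(2)*q - 120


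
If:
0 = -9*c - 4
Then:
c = -4/9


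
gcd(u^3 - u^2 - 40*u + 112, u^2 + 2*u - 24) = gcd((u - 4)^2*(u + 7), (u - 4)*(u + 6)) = u - 4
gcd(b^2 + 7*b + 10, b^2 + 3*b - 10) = b + 5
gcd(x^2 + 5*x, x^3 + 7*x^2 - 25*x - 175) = x + 5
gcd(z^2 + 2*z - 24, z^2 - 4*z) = z - 4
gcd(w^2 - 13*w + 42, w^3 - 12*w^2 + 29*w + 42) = w^2 - 13*w + 42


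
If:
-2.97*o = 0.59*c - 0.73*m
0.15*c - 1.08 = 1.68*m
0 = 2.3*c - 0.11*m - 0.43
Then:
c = 0.16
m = -0.63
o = -0.19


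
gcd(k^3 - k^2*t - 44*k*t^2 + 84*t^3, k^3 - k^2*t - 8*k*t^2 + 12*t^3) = -k + 2*t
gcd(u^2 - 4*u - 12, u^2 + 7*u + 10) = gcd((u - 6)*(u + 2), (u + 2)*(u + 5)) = u + 2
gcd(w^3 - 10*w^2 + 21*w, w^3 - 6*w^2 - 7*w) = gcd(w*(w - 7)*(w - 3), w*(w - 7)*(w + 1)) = w^2 - 7*w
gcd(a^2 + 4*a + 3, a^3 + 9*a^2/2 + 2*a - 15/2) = a + 3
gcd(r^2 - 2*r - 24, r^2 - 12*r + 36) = r - 6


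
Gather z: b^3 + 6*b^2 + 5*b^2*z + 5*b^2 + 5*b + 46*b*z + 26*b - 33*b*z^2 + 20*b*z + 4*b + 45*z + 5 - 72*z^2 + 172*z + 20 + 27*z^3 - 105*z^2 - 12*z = b^3 + 11*b^2 + 35*b + 27*z^3 + z^2*(-33*b - 177) + z*(5*b^2 + 66*b + 205) + 25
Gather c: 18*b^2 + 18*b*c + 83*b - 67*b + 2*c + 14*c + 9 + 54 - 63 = 18*b^2 + 16*b + c*(18*b + 16)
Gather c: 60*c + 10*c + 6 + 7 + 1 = 70*c + 14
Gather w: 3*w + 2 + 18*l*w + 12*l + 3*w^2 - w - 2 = 12*l + 3*w^2 + w*(18*l + 2)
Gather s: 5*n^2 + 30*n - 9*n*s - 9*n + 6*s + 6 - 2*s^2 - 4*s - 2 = 5*n^2 + 21*n - 2*s^2 + s*(2 - 9*n) + 4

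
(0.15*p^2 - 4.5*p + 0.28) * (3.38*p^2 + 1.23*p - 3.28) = 0.507*p^4 - 15.0255*p^3 - 5.0806*p^2 + 15.1044*p - 0.9184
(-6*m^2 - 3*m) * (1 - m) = 6*m^3 - 3*m^2 - 3*m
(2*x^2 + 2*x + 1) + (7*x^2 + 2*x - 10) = 9*x^2 + 4*x - 9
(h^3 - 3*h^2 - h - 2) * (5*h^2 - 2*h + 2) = 5*h^5 - 17*h^4 + 3*h^3 - 14*h^2 + 2*h - 4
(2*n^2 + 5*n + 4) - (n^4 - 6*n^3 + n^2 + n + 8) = -n^4 + 6*n^3 + n^2 + 4*n - 4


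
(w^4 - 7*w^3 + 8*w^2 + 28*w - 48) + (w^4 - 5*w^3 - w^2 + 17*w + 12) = 2*w^4 - 12*w^3 + 7*w^2 + 45*w - 36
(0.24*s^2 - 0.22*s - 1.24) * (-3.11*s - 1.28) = -0.7464*s^3 + 0.377*s^2 + 4.138*s + 1.5872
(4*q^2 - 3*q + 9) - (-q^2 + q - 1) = 5*q^2 - 4*q + 10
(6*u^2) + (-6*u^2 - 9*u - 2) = -9*u - 2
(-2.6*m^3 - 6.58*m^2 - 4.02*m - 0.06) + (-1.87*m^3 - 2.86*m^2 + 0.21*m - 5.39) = -4.47*m^3 - 9.44*m^2 - 3.81*m - 5.45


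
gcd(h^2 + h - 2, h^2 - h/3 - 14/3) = h + 2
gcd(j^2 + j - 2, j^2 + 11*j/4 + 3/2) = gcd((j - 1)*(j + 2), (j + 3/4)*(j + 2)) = j + 2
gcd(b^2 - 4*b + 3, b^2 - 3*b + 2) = b - 1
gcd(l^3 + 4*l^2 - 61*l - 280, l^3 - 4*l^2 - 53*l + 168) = l^2 - l - 56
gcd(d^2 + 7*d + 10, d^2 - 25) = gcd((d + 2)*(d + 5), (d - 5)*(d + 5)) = d + 5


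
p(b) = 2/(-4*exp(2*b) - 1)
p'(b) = 16*exp(2*b)/(-4*exp(2*b) - 1)^2 = 16*exp(2*b)/(4*exp(2*b) + 1)^2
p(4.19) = -0.00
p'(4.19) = 0.00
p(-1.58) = -1.71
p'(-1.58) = 0.50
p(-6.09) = -2.00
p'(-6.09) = 0.00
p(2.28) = -0.01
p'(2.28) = 0.01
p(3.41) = -0.00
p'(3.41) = 0.00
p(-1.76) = -1.79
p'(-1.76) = 0.38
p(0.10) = -0.34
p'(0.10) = 0.56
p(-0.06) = -0.44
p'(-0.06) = 0.69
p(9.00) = 0.00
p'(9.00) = 0.00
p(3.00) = 0.00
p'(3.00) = 0.00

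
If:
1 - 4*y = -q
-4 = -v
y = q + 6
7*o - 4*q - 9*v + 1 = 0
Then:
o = 13/21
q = -23/3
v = 4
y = -5/3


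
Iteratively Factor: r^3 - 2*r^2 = (r - 2)*(r^2) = r*(r - 2)*(r)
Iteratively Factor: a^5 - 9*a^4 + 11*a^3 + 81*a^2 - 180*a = (a - 4)*(a^4 - 5*a^3 - 9*a^2 + 45*a) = a*(a - 4)*(a^3 - 5*a^2 - 9*a + 45) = a*(a - 4)*(a + 3)*(a^2 - 8*a + 15) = a*(a - 4)*(a - 3)*(a + 3)*(a - 5)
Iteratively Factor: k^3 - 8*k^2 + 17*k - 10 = (k - 5)*(k^2 - 3*k + 2) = (k - 5)*(k - 2)*(k - 1)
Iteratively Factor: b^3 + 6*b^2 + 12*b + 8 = (b + 2)*(b^2 + 4*b + 4) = (b + 2)^2*(b + 2)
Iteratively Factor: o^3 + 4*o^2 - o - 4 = (o - 1)*(o^2 + 5*o + 4) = (o - 1)*(o + 1)*(o + 4)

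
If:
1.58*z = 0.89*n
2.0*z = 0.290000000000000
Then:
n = 0.26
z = 0.14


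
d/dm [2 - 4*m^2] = -8*m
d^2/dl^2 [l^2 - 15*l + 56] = 2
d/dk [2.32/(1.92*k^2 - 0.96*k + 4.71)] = (2.2272 - 8.9088*k)/(1.92*k^2 - 0.96*k + 4.71)^2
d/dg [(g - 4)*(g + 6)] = 2*g + 2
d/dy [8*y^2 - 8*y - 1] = 16*y - 8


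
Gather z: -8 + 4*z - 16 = 4*z - 24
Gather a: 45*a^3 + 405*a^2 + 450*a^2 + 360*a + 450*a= 45*a^3 + 855*a^2 + 810*a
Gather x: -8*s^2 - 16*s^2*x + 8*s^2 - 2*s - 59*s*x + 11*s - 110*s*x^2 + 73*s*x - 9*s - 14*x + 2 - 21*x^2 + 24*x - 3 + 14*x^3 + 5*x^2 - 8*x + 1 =14*x^3 + x^2*(-110*s - 16) + x*(-16*s^2 + 14*s + 2)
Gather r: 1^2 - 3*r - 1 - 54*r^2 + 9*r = -54*r^2 + 6*r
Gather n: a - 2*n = a - 2*n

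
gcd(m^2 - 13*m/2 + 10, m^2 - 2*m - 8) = m - 4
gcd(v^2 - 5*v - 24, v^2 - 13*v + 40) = v - 8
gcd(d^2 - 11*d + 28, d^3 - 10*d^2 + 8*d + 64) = d - 4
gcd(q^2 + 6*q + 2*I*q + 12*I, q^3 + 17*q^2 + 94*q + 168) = q + 6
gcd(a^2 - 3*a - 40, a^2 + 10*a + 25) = a + 5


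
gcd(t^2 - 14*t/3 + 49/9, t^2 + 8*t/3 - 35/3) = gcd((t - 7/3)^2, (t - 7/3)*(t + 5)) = t - 7/3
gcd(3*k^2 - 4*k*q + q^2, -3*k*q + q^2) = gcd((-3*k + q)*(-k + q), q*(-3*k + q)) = -3*k + q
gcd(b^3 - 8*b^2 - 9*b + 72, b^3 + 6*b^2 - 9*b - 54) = b^2 - 9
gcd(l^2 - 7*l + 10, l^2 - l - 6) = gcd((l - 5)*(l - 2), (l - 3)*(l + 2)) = 1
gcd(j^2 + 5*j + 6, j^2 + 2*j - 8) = 1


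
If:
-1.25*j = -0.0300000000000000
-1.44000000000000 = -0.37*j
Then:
No Solution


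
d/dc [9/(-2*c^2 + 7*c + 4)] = 9*(4*c - 7)/(-2*c^2 + 7*c + 4)^2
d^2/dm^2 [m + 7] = 0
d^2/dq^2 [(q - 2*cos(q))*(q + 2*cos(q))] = 10 - 16*sin(q)^2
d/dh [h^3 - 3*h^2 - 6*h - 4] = 3*h^2 - 6*h - 6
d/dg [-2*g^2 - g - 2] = -4*g - 1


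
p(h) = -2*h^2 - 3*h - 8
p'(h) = -4*h - 3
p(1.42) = -16.29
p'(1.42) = -8.68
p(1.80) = -19.88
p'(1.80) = -10.20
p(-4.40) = -33.52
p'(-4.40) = 14.60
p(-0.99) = -6.99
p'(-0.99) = 0.96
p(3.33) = -40.17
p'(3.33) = -16.32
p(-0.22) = -7.44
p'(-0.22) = -2.12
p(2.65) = -30.00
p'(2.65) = -13.60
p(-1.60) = -8.32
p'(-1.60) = 3.40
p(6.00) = -98.00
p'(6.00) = -27.00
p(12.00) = -332.00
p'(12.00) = -51.00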